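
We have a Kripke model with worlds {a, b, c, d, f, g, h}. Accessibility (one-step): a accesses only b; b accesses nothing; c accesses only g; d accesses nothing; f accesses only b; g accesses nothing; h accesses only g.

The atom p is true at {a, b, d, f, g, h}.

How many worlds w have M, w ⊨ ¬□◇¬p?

4

a: □◇¬p is F. ✓
b: □◇¬p is T. ✗
c: □◇¬p is F. ✓
d: □◇¬p is T. ✗
f: □◇¬p is F. ✓
g: □◇¬p is T. ✗
h: □◇¬p is F. ✓
Satisfying worlds: {a, c, f, h}.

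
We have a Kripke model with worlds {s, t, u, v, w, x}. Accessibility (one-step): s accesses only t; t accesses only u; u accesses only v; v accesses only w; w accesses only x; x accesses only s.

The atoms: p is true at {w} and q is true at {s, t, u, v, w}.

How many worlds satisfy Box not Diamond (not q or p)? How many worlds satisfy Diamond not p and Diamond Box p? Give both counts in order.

4 and 1

For Box not Diamond (not q or p):
s: successors {t}; not Diamond (not q or p) there: t:T. ✓
t: successors {u}; not Diamond (not q or p) there: u:T. ✓
u: successors {v}; not Diamond (not q or p) there: v:F. ✗
v: successors {w}; not Diamond (not q or p) there: w:F. ✗
w: successors {x}; not Diamond (not q or p) there: x:T. ✓
x: successors {s}; not Diamond (not q or p) there: s:T. ✓
— 4 worlds.
For Diamond not p and Diamond Box p:
s: Diamond not p is T, Diamond Box p is F. ✗
t: Diamond not p is T, Diamond Box p is F. ✗
u: Diamond not p is T, Diamond Box p is T. ✓
v: Diamond not p is F, Diamond Box p is F. ✗
w: Diamond not p is T, Diamond Box p is F. ✗
x: Diamond not p is T, Diamond Box p is F. ✗
— 1 world.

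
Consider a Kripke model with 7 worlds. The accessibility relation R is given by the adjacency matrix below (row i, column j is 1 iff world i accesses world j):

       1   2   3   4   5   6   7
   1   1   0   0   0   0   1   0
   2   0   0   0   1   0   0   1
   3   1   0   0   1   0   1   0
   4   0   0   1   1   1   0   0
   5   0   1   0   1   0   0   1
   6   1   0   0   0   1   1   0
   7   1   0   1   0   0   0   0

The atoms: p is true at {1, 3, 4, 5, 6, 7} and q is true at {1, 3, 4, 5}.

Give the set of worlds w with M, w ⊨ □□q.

{2}

1: successors {1, 6}; □q there: 1:F, 6:F. ✗
2: successors {4, 7}; □q there: 4:T, 7:T. ✓
3: successors {1, 4, 6}; □q there: 1:F, 4:T, 6:F. ✗
4: successors {3, 4, 5}; □q there: 3:F, 4:T, 5:F. ✗
5: successors {2, 4, 7}; □q there: 2:F, 4:T, 7:T. ✗
6: successors {1, 5, 6}; □q there: 1:F, 5:F, 6:F. ✗
7: successors {1, 3}; □q there: 1:F, 3:F. ✗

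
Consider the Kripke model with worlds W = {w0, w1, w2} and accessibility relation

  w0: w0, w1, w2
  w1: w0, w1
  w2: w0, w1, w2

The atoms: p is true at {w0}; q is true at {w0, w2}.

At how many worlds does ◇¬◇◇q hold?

w0: successors {w0, w1, w2}; ¬◇◇q there: w0:F, w1:F, w2:F. ✗
w1: successors {w0, w1}; ¬◇◇q there: w0:F, w1:F. ✗
w2: successors {w0, w1, w2}; ¬◇◇q there: w0:F, w1:F, w2:F. ✗
Satisfying worlds: ∅.

0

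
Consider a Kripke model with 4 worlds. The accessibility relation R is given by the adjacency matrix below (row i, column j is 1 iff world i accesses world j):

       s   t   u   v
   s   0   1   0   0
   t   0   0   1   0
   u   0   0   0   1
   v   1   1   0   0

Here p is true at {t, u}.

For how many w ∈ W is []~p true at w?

1

s: successors {t}; ~p there: t:F. ✗
t: successors {u}; ~p there: u:F. ✗
u: successors {v}; ~p there: v:T. ✓
v: successors {s, t}; ~p there: s:T, t:F. ✗
Satisfying worlds: {u}.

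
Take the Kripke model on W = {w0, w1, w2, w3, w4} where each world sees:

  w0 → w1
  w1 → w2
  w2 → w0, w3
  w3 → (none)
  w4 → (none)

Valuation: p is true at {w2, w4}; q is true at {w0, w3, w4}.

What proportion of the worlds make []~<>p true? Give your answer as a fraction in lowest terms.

w0: successors {w1}; ~<>p there: w1:F. ✗
w1: successors {w2}; ~<>p there: w2:T. ✓
w2: successors {w0, w3}; ~<>p there: w0:T, w3:T. ✓
w3: no successors, so []~<>p holds vacuously. ✓
w4: no successors, so []~<>p holds vacuously. ✓
That's 4 of 5 worlds, so 4/5.

4/5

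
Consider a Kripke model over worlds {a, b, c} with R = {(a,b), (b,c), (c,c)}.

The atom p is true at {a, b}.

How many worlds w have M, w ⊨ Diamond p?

1

a: successors {b}; p there: b:T. ✓
b: successors {c}; p there: c:F. ✗
c: successors {c}; p there: c:F. ✗
Satisfying worlds: {a}.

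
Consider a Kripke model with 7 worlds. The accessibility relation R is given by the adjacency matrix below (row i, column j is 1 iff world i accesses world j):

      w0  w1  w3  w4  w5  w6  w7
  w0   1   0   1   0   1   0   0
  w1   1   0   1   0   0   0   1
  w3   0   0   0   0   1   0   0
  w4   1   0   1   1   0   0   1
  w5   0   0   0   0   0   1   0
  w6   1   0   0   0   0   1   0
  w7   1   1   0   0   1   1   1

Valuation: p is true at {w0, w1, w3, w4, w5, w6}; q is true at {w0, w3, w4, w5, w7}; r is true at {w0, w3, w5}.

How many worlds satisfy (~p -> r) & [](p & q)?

2

w0: ~p -> r is T, [](p & q) is T. ✓
w1: ~p -> r is T, [](p & q) is F. ✗
w3: ~p -> r is T, [](p & q) is T. ✓
w4: ~p -> r is T, [](p & q) is F. ✗
w5: ~p -> r is T, [](p & q) is F. ✗
w6: ~p -> r is T, [](p & q) is F. ✗
w7: ~p -> r is F, [](p & q) is F. ✗
Satisfying worlds: {w0, w3}.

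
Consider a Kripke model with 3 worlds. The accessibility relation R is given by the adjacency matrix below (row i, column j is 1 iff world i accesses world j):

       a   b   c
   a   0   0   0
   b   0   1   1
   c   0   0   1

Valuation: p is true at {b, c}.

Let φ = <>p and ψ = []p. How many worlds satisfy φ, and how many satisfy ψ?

2 and 3

For <>p:
a: no successors, so <>p fails. ✗
b: successors {b, c}; p there: b:T, c:T. ✓
c: successors {c}; p there: c:T. ✓
— 2 worlds.
For []p:
a: no successors, so []p holds vacuously. ✓
b: successors {b, c}; p there: b:T, c:T. ✓
c: successors {c}; p there: c:T. ✓
— 3 worlds.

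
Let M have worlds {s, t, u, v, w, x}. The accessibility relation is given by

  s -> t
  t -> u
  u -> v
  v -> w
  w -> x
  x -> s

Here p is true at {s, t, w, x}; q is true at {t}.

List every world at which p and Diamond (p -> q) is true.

{s, t}

s: p is T, Diamond (p -> q) is T. ✓
t: p is T, Diamond (p -> q) is T. ✓
u: p is F, Diamond (p -> q) is T. ✗
v: p is F, Diamond (p -> q) is F. ✗
w: p is T, Diamond (p -> q) is F. ✗
x: p is T, Diamond (p -> q) is F. ✗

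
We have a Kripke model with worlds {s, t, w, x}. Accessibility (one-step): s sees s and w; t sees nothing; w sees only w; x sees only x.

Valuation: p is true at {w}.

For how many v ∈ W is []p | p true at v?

2

s: []p is F, p is F. ✗
t: []p is T, p is F. ✓
w: []p is T, p is T. ✓
x: []p is F, p is F. ✗
Satisfying worlds: {t, w}.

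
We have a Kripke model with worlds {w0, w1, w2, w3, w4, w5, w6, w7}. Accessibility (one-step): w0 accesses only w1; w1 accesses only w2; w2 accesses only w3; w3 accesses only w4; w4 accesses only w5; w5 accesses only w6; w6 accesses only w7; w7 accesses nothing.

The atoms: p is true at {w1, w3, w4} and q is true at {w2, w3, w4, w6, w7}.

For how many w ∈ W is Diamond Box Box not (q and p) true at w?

5

w0: successors {w1}; Box Box not (q and p) there: w1:F. ✗
w1: successors {w2}; Box Box not (q and p) there: w2:F. ✗
w2: successors {w3}; Box Box not (q and p) there: w3:T. ✓
w3: successors {w4}; Box Box not (q and p) there: w4:T. ✓
w4: successors {w5}; Box Box not (q and p) there: w5:T. ✓
w5: successors {w6}; Box Box not (q and p) there: w6:T. ✓
w6: successors {w7}; Box Box not (q and p) there: w7:T. ✓
w7: no successors, so Diamond Box Box not (q and p) fails. ✗
Satisfying worlds: {w2, w3, w4, w5, w6}.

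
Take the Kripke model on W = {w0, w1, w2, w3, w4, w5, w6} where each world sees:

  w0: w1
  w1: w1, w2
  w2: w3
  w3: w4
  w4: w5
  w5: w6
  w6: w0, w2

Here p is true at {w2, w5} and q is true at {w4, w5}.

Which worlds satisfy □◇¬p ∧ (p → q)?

w0: □◇¬p is T, p → q is T. ✓
w1: □◇¬p is T, p → q is T. ✓
w2: □◇¬p is T, p → q is F. ✗
w3: □◇¬p is F, p → q is T. ✗
w4: □◇¬p is T, p → q is T. ✓
w5: □◇¬p is T, p → q is T. ✓
w6: □◇¬p is T, p → q is T. ✓

{w0, w1, w4, w5, w6}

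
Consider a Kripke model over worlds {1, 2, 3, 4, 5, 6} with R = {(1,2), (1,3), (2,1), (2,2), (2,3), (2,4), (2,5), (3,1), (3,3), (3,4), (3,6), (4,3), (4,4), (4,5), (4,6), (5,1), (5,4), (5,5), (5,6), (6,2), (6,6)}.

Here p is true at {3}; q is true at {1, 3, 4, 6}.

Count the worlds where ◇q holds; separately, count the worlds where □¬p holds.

For ◇q:
1: successors {2, 3}; q there: 2:F, 3:T. ✓
2: successors {1, 2, 3, 4, 5}; q there: 1:T, 2:F, 3:T, 4:T, 5:F. ✓
3: successors {1, 3, 4, 6}; q there: 1:T, 3:T, 4:T, 6:T. ✓
4: successors {3, 4, 5, 6}; q there: 3:T, 4:T, 5:F, 6:T. ✓
5: successors {1, 4, 5, 6}; q there: 1:T, 4:T, 5:F, 6:T. ✓
6: successors {2, 6}; q there: 2:F, 6:T. ✓
— 6 worlds.
For □¬p:
1: successors {2, 3}; ¬p there: 2:T, 3:F. ✗
2: successors {1, 2, 3, 4, 5}; ¬p there: 1:T, 2:T, 3:F, 4:T, 5:T. ✗
3: successors {1, 3, 4, 6}; ¬p there: 1:T, 3:F, 4:T, 6:T. ✗
4: successors {3, 4, 5, 6}; ¬p there: 3:F, 4:T, 5:T, 6:T. ✗
5: successors {1, 4, 5, 6}; ¬p there: 1:T, 4:T, 5:T, 6:T. ✓
6: successors {2, 6}; ¬p there: 2:T, 6:T. ✓
— 2 worlds.

6 and 2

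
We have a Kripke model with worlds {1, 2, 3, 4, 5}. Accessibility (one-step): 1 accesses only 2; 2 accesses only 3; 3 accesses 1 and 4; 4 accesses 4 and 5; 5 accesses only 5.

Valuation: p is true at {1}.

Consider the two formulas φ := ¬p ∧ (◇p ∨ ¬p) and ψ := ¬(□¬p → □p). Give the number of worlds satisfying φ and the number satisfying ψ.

4 and 4

For ¬p ∧ (◇p ∨ ¬p):
1: ¬p is F, ◇p ∨ ¬p is F. ✗
2: ¬p is T, ◇p ∨ ¬p is T. ✓
3: ¬p is T, ◇p ∨ ¬p is T. ✓
4: ¬p is T, ◇p ∨ ¬p is T. ✓
5: ¬p is T, ◇p ∨ ¬p is T. ✓
— 4 worlds.
For ¬(□¬p → □p):
1: □¬p → □p is F. ✓
2: □¬p → □p is F. ✓
3: □¬p → □p is T. ✗
4: □¬p → □p is F. ✓
5: □¬p → □p is F. ✓
— 4 worlds.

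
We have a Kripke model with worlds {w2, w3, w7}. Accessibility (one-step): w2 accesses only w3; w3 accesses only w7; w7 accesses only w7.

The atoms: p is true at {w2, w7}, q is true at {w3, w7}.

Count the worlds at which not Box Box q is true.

0

w2: Box Box q is T. ✗
w3: Box Box q is T. ✗
w7: Box Box q is T. ✗
Satisfying worlds: ∅.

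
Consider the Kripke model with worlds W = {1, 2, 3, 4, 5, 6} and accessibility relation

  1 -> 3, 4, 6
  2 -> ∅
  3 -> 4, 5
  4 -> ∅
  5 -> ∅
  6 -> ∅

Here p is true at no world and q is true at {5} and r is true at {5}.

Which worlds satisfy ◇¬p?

{1, 3}

1: successors {3, 4, 6}; ¬p there: 3:T, 4:T, 6:T. ✓
2: no successors, so ◇¬p fails. ✗
3: successors {4, 5}; ¬p there: 4:T, 5:T. ✓
4: no successors, so ◇¬p fails. ✗
5: no successors, so ◇¬p fails. ✗
6: no successors, so ◇¬p fails. ✗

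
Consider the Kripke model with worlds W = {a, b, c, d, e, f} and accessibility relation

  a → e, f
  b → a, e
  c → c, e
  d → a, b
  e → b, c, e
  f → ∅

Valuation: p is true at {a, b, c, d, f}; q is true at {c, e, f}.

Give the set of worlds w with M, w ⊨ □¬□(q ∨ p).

{f}

a: successors {e, f}; ¬□(q ∨ p) there: e:F, f:F. ✗
b: successors {a, e}; ¬□(q ∨ p) there: a:F, e:F. ✗
c: successors {c, e}; ¬□(q ∨ p) there: c:F, e:F. ✗
d: successors {a, b}; ¬□(q ∨ p) there: a:F, b:F. ✗
e: successors {b, c, e}; ¬□(q ∨ p) there: b:F, c:F, e:F. ✗
f: no successors, so □¬□(q ∨ p) holds vacuously. ✓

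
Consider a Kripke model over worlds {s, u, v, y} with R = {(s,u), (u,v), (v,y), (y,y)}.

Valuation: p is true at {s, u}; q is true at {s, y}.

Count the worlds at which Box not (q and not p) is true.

2

s: successors {u}; not (q and not p) there: u:T. ✓
u: successors {v}; not (q and not p) there: v:T. ✓
v: successors {y}; not (q and not p) there: y:F. ✗
y: successors {y}; not (q and not p) there: y:F. ✗
Satisfying worlds: {s, u}.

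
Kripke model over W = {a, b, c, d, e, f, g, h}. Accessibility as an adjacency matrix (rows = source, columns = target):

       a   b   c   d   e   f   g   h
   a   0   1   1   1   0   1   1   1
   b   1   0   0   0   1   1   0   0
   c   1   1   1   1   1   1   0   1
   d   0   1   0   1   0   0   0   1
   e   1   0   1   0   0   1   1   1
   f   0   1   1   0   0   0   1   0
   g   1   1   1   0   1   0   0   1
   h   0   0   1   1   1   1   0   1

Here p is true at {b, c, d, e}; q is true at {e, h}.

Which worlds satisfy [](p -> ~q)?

{a, d, e, f}

a: successors {b, c, d, f, g, h}; p -> ~q there: b:T, c:T, d:T, f:T, g:T, h:T. ✓
b: successors {a, e, f}; p -> ~q there: a:T, e:F, f:T. ✗
c: successors {a, b, c, d, e, f, h}; p -> ~q there: a:T, b:T, c:T, d:T, e:F, f:T, h:T. ✗
d: successors {b, d, h}; p -> ~q there: b:T, d:T, h:T. ✓
e: successors {a, c, f, g, h}; p -> ~q there: a:T, c:T, f:T, g:T, h:T. ✓
f: successors {b, c, g}; p -> ~q there: b:T, c:T, g:T. ✓
g: successors {a, b, c, e, h}; p -> ~q there: a:T, b:T, c:T, e:F, h:T. ✗
h: successors {c, d, e, f, h}; p -> ~q there: c:T, d:T, e:F, f:T, h:T. ✗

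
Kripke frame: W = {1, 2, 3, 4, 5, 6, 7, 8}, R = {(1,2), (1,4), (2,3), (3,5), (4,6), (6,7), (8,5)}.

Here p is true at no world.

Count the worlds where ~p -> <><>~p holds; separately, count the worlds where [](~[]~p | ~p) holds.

3 and 8

For ~p -> <><>~p:
1: ~p is T, <><>~p is T. ✓
2: ~p is T, <><>~p is T. ✓
3: ~p is T, <><>~p is F. ✗
4: ~p is T, <><>~p is T. ✓
5: ~p is T, <><>~p is F. ✗
6: ~p is T, <><>~p is F. ✗
7: ~p is T, <><>~p is F. ✗
8: ~p is T, <><>~p is F. ✗
— 3 worlds.
For [](~[]~p | ~p):
1: successors {2, 4}; ~[]~p | ~p there: 2:T, 4:T. ✓
2: successors {3}; ~[]~p | ~p there: 3:T. ✓
3: successors {5}; ~[]~p | ~p there: 5:T. ✓
4: successors {6}; ~[]~p | ~p there: 6:T. ✓
5: no successors, so [](~[]~p | ~p) holds vacuously. ✓
6: successors {7}; ~[]~p | ~p there: 7:T. ✓
7: no successors, so [](~[]~p | ~p) holds vacuously. ✓
8: successors {5}; ~[]~p | ~p there: 5:T. ✓
— 8 worlds.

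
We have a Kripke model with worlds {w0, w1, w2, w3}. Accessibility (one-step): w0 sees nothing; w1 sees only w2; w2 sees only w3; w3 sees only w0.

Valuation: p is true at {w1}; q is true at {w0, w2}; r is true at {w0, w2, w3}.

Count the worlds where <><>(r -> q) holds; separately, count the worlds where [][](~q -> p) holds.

For <><>(r -> q):
w0: no successors, so <><>(r -> q) fails. ✗
w1: successors {w2}; <>(r -> q) there: w2:F. ✗
w2: successors {w3}; <>(r -> q) there: w3:T. ✓
w3: successors {w0}; <>(r -> q) there: w0:F. ✗
— 1 world.
For [][](~q -> p):
w0: no successors, so [][](~q -> p) holds vacuously. ✓
w1: successors {w2}; [](~q -> p) there: w2:F. ✗
w2: successors {w3}; [](~q -> p) there: w3:T. ✓
w3: successors {w0}; [](~q -> p) there: w0:T. ✓
— 3 worlds.

1 and 3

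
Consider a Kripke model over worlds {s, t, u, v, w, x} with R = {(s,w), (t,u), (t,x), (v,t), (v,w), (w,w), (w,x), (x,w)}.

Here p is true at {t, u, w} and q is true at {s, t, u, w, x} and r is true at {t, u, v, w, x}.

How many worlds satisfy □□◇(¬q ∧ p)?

1

s: successors {w}; □◇(¬q ∧ p) there: w:F. ✗
t: successors {u, x}; □◇(¬q ∧ p) there: u:T, x:F. ✗
u: no successors, so □□◇(¬q ∧ p) holds vacuously. ✓
v: successors {t, w}; □◇(¬q ∧ p) there: t:F, w:F. ✗
w: successors {w, x}; □◇(¬q ∧ p) there: w:F, x:F. ✗
x: successors {w}; □◇(¬q ∧ p) there: w:F. ✗
Satisfying worlds: {u}.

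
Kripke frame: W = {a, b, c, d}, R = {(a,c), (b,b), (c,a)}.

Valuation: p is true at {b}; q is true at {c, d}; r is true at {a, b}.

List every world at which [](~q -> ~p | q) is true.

a: successors {c}; ~q -> ~p | q there: c:T. ✓
b: successors {b}; ~q -> ~p | q there: b:F. ✗
c: successors {a}; ~q -> ~p | q there: a:T. ✓
d: no successors, so [](~q -> ~p | q) holds vacuously. ✓

{a, c, d}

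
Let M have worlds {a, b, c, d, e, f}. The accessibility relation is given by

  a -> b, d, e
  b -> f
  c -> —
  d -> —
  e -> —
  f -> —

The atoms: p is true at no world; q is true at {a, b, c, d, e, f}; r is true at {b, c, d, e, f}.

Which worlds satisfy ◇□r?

a: successors {b, d, e}; □r there: b:T, d:T, e:T. ✓
b: successors {f}; □r there: f:T. ✓
c: no successors, so ◇□r fails. ✗
d: no successors, so ◇□r fails. ✗
e: no successors, so ◇□r fails. ✗
f: no successors, so ◇□r fails. ✗

{a, b}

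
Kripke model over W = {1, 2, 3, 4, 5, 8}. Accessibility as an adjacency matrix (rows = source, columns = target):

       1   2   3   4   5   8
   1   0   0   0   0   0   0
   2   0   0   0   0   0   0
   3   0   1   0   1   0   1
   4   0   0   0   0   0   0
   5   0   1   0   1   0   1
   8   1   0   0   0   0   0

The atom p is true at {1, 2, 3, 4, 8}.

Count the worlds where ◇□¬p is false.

1: no successors, so ◇□¬p fails. ✗
2: no successors, so ◇□¬p fails. ✗
3: successors {2, 4, 8}; □¬p there: 2:T, 4:T, 8:F. ✓
4: no successors, so ◇□¬p fails. ✗
5: successors {2, 4, 8}; □¬p there: 2:T, 4:T, 8:F. ✓
8: successors {1}; □¬p there: 1:T. ✓
Satisfying worlds: {3, 5, 8}.
So ◇□¬p fails at the other 3 worlds.

3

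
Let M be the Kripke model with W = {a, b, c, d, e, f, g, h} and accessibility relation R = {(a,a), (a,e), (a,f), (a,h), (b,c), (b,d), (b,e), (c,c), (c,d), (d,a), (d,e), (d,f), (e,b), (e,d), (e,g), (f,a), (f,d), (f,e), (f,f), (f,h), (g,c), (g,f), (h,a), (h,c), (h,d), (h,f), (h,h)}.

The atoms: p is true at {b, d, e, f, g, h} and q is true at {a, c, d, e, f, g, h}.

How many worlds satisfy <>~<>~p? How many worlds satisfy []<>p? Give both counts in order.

For <>~<>~p:
a: successors {a, e, f, h}; ~<>~p there: a:F, e:T, f:F, h:F. ✓
b: successors {c, d, e}; ~<>~p there: c:F, d:F, e:T. ✓
c: successors {c, d}; ~<>~p there: c:F, d:F. ✗
d: successors {a, e, f}; ~<>~p there: a:F, e:T, f:F. ✓
e: successors {b, d, g}; ~<>~p there: b:F, d:F, g:F. ✗
f: successors {a, d, e, f, h}; ~<>~p there: a:F, d:F, e:T, f:F, h:F. ✓
g: successors {c, f}; ~<>~p there: c:F, f:F. ✗
h: successors {a, c, d, f, h}; ~<>~p there: a:F, c:F, d:F, f:F, h:F. ✗
— 4 worlds.
For []<>p:
a: successors {a, e, f, h}; <>p there: a:T, e:T, f:T, h:T. ✓
b: successors {c, d, e}; <>p there: c:T, d:T, e:T. ✓
c: successors {c, d}; <>p there: c:T, d:T. ✓
d: successors {a, e, f}; <>p there: a:T, e:T, f:T. ✓
e: successors {b, d, g}; <>p there: b:T, d:T, g:T. ✓
f: successors {a, d, e, f, h}; <>p there: a:T, d:T, e:T, f:T, h:T. ✓
g: successors {c, f}; <>p there: c:T, f:T. ✓
h: successors {a, c, d, f, h}; <>p there: a:T, c:T, d:T, f:T, h:T. ✓
— 8 worlds.

4 and 8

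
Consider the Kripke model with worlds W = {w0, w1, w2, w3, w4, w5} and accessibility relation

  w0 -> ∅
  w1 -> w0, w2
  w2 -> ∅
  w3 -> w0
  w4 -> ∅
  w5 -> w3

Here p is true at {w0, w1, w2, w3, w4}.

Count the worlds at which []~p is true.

3

w0: no successors, so []~p holds vacuously. ✓
w1: successors {w0, w2}; ~p there: w0:F, w2:F. ✗
w2: no successors, so []~p holds vacuously. ✓
w3: successors {w0}; ~p there: w0:F. ✗
w4: no successors, so []~p holds vacuously. ✓
w5: successors {w3}; ~p there: w3:F. ✗
Satisfying worlds: {w0, w2, w4}.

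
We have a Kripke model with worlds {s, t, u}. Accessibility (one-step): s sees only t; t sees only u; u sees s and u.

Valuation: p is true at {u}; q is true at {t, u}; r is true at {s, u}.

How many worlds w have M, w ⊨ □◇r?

s: successors {t}; ◇r there: t:T. ✓
t: successors {u}; ◇r there: u:T. ✓
u: successors {s, u}; ◇r there: s:F, u:T. ✗
Satisfying worlds: {s, t}.

2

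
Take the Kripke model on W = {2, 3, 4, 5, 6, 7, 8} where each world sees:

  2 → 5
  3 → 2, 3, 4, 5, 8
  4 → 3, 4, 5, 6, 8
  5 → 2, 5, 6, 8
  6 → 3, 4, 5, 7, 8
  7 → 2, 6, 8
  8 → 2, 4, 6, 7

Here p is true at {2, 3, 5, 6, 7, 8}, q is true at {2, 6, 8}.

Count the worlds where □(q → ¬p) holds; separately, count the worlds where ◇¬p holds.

1 and 4

For □(q → ¬p):
2: successors {5}; q → ¬p there: 5:T. ✓
3: successors {2, 3, 4, 5, 8}; q → ¬p there: 2:F, 3:T, 4:T, 5:T, 8:F. ✗
4: successors {3, 4, 5, 6, 8}; q → ¬p there: 3:T, 4:T, 5:T, 6:F, 8:F. ✗
5: successors {2, 5, 6, 8}; q → ¬p there: 2:F, 5:T, 6:F, 8:F. ✗
6: successors {3, 4, 5, 7, 8}; q → ¬p there: 3:T, 4:T, 5:T, 7:T, 8:F. ✗
7: successors {2, 6, 8}; q → ¬p there: 2:F, 6:F, 8:F. ✗
8: successors {2, 4, 6, 7}; q → ¬p there: 2:F, 4:T, 6:F, 7:T. ✗
— 1 world.
For ◇¬p:
2: successors {5}; ¬p there: 5:F. ✗
3: successors {2, 3, 4, 5, 8}; ¬p there: 2:F, 3:F, 4:T, 5:F, 8:F. ✓
4: successors {3, 4, 5, 6, 8}; ¬p there: 3:F, 4:T, 5:F, 6:F, 8:F. ✓
5: successors {2, 5, 6, 8}; ¬p there: 2:F, 5:F, 6:F, 8:F. ✗
6: successors {3, 4, 5, 7, 8}; ¬p there: 3:F, 4:T, 5:F, 7:F, 8:F. ✓
7: successors {2, 6, 8}; ¬p there: 2:F, 6:F, 8:F. ✗
8: successors {2, 4, 6, 7}; ¬p there: 2:F, 4:T, 6:F, 7:F. ✓
— 4 worlds.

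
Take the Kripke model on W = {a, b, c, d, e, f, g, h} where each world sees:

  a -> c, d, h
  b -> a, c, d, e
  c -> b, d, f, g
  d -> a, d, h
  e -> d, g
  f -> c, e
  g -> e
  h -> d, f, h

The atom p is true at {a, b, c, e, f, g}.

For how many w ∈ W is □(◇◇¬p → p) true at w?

2

a: successors {c, d, h}; ◇◇¬p → p there: c:T, d:F, h:F. ✗
b: successors {a, c, d, e}; ◇◇¬p → p there: a:T, c:T, d:F, e:T. ✗
c: successors {b, d, f, g}; ◇◇¬p → p there: b:T, d:F, f:T, g:T. ✗
d: successors {a, d, h}; ◇◇¬p → p there: a:T, d:F, h:F. ✗
e: successors {d, g}; ◇◇¬p → p there: d:F, g:T. ✗
f: successors {c, e}; ◇◇¬p → p there: c:T, e:T. ✓
g: successors {e}; ◇◇¬p → p there: e:T. ✓
h: successors {d, f, h}; ◇◇¬p → p there: d:F, f:T, h:F. ✗
Satisfying worlds: {f, g}.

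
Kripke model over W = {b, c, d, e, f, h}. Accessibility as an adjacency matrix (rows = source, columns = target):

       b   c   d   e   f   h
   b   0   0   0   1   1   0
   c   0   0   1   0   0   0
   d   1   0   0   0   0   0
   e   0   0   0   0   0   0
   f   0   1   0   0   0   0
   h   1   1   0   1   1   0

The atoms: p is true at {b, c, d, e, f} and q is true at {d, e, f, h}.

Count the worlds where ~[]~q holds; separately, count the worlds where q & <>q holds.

3 and 1

For ~[]~q:
b: []~q is F. ✓
c: []~q is F. ✓
d: []~q is T. ✗
e: []~q is T. ✗
f: []~q is T. ✗
h: []~q is F. ✓
— 3 worlds.
For q & <>q:
b: q is F, <>q is T. ✗
c: q is F, <>q is T. ✗
d: q is T, <>q is F. ✗
e: q is T, <>q is F. ✗
f: q is T, <>q is F. ✗
h: q is T, <>q is T. ✓
— 1 world.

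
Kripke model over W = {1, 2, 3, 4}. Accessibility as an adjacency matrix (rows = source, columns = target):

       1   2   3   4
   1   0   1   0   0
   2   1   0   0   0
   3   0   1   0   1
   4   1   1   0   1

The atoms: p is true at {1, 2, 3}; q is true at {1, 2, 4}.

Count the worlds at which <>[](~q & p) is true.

0

1: successors {2}; [](~q & p) there: 2:F. ✗
2: successors {1}; [](~q & p) there: 1:F. ✗
3: successors {2, 4}; [](~q & p) there: 2:F, 4:F. ✗
4: successors {1, 2, 4}; [](~q & p) there: 1:F, 2:F, 4:F. ✗
Satisfying worlds: ∅.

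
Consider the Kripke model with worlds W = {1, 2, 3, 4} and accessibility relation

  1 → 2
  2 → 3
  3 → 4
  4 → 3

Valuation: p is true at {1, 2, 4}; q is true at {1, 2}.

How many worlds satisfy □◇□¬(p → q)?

1: successors {2}; ◇□¬(p → q) there: 2:T. ✓
2: successors {3}; ◇□¬(p → q) there: 3:F. ✗
3: successors {4}; ◇□¬(p → q) there: 4:T. ✓
4: successors {3}; ◇□¬(p → q) there: 3:F. ✗
Satisfying worlds: {1, 3}.

2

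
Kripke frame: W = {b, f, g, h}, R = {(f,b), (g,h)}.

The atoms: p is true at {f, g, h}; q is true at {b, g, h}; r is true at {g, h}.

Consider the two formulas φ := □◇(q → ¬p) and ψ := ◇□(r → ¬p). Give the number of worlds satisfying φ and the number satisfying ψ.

For □◇(q → ¬p):
b: no successors, so □◇(q → ¬p) holds vacuously. ✓
f: successors {b}; ◇(q → ¬p) there: b:F. ✗
g: successors {h}; ◇(q → ¬p) there: h:F. ✗
h: no successors, so □◇(q → ¬p) holds vacuously. ✓
— 2 worlds.
For ◇□(r → ¬p):
b: no successors, so ◇□(r → ¬p) fails. ✗
f: successors {b}; □(r → ¬p) there: b:T. ✓
g: successors {h}; □(r → ¬p) there: h:T. ✓
h: no successors, so ◇□(r → ¬p) fails. ✗
— 2 worlds.

2 and 2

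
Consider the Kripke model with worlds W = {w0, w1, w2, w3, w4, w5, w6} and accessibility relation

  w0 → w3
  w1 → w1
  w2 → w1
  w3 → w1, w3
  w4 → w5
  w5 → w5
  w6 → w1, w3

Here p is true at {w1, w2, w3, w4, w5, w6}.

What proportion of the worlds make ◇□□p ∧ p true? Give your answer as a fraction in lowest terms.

w0: ◇□□p is T, p is F. ✗
w1: ◇□□p is T, p is T. ✓
w2: ◇□□p is T, p is T. ✓
w3: ◇□□p is T, p is T. ✓
w4: ◇□□p is T, p is T. ✓
w5: ◇□□p is T, p is T. ✓
w6: ◇□□p is T, p is T. ✓
That's 6 of 7 worlds, so 6/7.

6/7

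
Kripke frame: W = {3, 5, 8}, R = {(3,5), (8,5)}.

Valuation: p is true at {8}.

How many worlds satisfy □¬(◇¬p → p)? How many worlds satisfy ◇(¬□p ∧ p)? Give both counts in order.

1 and 0

For □¬(◇¬p → p):
3: successors {5}; ¬(◇¬p → p) there: 5:F. ✗
5: no successors, so □¬(◇¬p → p) holds vacuously. ✓
8: successors {5}; ¬(◇¬p → p) there: 5:F. ✗
— 1 world.
For ◇(¬□p ∧ p):
3: successors {5}; ¬□p ∧ p there: 5:F. ✗
5: no successors, so ◇(¬□p ∧ p) fails. ✗
8: successors {5}; ¬□p ∧ p there: 5:F. ✗
— 0 worlds.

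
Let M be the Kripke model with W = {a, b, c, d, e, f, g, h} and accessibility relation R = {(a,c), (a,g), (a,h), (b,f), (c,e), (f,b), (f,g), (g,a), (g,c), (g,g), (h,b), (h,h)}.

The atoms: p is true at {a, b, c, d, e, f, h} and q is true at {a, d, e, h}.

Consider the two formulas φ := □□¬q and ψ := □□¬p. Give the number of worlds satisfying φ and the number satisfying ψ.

4 and 3

For □□¬q:
a: successors {c, g, h}; □¬q there: c:F, g:F, h:F. ✗
b: successors {f}; □¬q there: f:T. ✓
c: successors {e}; □¬q there: e:T. ✓
d: no successors, so □□¬q holds vacuously. ✓
e: no successors, so □□¬q holds vacuously. ✓
f: successors {b, g}; □¬q there: b:T, g:F. ✗
g: successors {a, c, g}; □¬q there: a:F, c:F, g:F. ✗
h: successors {b, h}; □¬q there: b:T, h:F. ✗
— 4 worlds.
For □□¬p:
a: successors {c, g, h}; □¬p there: c:F, g:F, h:F. ✗
b: successors {f}; □¬p there: f:F. ✗
c: successors {e}; □¬p there: e:T. ✓
d: no successors, so □□¬p holds vacuously. ✓
e: no successors, so □□¬p holds vacuously. ✓
f: successors {b, g}; □¬p there: b:F, g:F. ✗
g: successors {a, c, g}; □¬p there: a:F, c:F, g:F. ✗
h: successors {b, h}; □¬p there: b:F, h:F. ✗
— 3 worlds.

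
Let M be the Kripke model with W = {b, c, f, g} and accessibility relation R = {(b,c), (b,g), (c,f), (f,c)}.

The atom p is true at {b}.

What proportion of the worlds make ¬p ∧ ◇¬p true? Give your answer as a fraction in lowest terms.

1/2

b: ¬p is F, ◇¬p is T. ✗
c: ¬p is T, ◇¬p is T. ✓
f: ¬p is T, ◇¬p is T. ✓
g: ¬p is T, ◇¬p is F. ✗
That's 2 of 4 worlds, so 2/4 = 1/2.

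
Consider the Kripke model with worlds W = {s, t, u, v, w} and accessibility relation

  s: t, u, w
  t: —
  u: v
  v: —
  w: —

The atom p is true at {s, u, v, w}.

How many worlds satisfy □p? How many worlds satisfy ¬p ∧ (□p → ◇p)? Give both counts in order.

4 and 0

For □p:
s: successors {t, u, w}; p there: t:F, u:T, w:T. ✗
t: no successors, so □p holds vacuously. ✓
u: successors {v}; p there: v:T. ✓
v: no successors, so □p holds vacuously. ✓
w: no successors, so □p holds vacuously. ✓
— 4 worlds.
For ¬p ∧ (□p → ◇p):
s: ¬p is F, □p → ◇p is T. ✗
t: ¬p is T, □p → ◇p is F. ✗
u: ¬p is F, □p → ◇p is T. ✗
v: ¬p is F, □p → ◇p is F. ✗
w: ¬p is F, □p → ◇p is F. ✗
— 0 worlds.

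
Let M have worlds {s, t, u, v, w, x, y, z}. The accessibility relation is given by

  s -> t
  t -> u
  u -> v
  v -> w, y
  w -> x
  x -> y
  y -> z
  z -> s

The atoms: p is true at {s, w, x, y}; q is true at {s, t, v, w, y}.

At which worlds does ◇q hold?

{s, u, v, x, z}

s: successors {t}; q there: t:T. ✓
t: successors {u}; q there: u:F. ✗
u: successors {v}; q there: v:T. ✓
v: successors {w, y}; q there: w:T, y:T. ✓
w: successors {x}; q there: x:F. ✗
x: successors {y}; q there: y:T. ✓
y: successors {z}; q there: z:F. ✗
z: successors {s}; q there: s:T. ✓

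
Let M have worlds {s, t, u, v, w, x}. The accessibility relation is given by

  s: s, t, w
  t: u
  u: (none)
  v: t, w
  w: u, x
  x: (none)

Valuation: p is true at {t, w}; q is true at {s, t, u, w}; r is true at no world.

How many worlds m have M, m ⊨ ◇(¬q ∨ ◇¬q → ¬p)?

4

s: successors {s, t, w}; ¬q ∨ ◇¬q → ¬p there: s:T, t:T, w:F. ✓
t: successors {u}; ¬q ∨ ◇¬q → ¬p there: u:T. ✓
u: no successors, so ◇(¬q ∨ ◇¬q → ¬p) fails. ✗
v: successors {t, w}; ¬q ∨ ◇¬q → ¬p there: t:T, w:F. ✓
w: successors {u, x}; ¬q ∨ ◇¬q → ¬p there: u:T, x:T. ✓
x: no successors, so ◇(¬q ∨ ◇¬q → ¬p) fails. ✗
Satisfying worlds: {s, t, v, w}.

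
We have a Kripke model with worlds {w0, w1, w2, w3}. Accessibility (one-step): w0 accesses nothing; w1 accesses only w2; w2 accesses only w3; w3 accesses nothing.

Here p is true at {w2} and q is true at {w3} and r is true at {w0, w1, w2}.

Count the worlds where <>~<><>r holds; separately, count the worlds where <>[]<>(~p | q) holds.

2 and 1

For <>~<><>r:
w0: no successors, so <>~<><>r fails. ✗
w1: successors {w2}; ~<><>r there: w2:T. ✓
w2: successors {w3}; ~<><>r there: w3:T. ✓
w3: no successors, so <>~<><>r fails. ✗
— 2 worlds.
For <>[]<>(~p | q):
w0: no successors, so <>[]<>(~p | q) fails. ✗
w1: successors {w2}; []<>(~p | q) there: w2:F. ✗
w2: successors {w3}; []<>(~p | q) there: w3:T. ✓
w3: no successors, so <>[]<>(~p | q) fails. ✗
— 1 world.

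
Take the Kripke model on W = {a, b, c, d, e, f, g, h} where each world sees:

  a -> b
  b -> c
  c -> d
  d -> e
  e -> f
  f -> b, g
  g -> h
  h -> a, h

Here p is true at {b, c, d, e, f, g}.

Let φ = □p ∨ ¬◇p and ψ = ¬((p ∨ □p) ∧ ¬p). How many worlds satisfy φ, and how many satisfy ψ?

8 and 7

For □p ∨ ¬◇p:
a: □p is T, ¬◇p is F. ✓
b: □p is T, ¬◇p is F. ✓
c: □p is T, ¬◇p is F. ✓
d: □p is T, ¬◇p is F. ✓
e: □p is T, ¬◇p is F. ✓
f: □p is T, ¬◇p is F. ✓
g: □p is F, ¬◇p is T. ✓
h: □p is F, ¬◇p is T. ✓
— 8 worlds.
For ¬((p ∨ □p) ∧ ¬p):
a: (p ∨ □p) ∧ ¬p is T. ✗
b: (p ∨ □p) ∧ ¬p is F. ✓
c: (p ∨ □p) ∧ ¬p is F. ✓
d: (p ∨ □p) ∧ ¬p is F. ✓
e: (p ∨ □p) ∧ ¬p is F. ✓
f: (p ∨ □p) ∧ ¬p is F. ✓
g: (p ∨ □p) ∧ ¬p is F. ✓
h: (p ∨ □p) ∧ ¬p is F. ✓
— 7 worlds.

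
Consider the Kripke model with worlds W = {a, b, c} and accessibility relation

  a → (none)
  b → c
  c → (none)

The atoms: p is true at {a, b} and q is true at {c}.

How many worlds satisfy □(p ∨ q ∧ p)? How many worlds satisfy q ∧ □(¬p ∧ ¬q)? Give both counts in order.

2 and 1

For □(p ∨ q ∧ p):
a: no successors, so □(p ∨ q ∧ p) holds vacuously. ✓
b: successors {c}; p ∨ q ∧ p there: c:F. ✗
c: no successors, so □(p ∨ q ∧ p) holds vacuously. ✓
— 2 worlds.
For q ∧ □(¬p ∧ ¬q):
a: q is F, □(¬p ∧ ¬q) is T. ✗
b: q is F, □(¬p ∧ ¬q) is F. ✗
c: q is T, □(¬p ∧ ¬q) is T. ✓
— 1 world.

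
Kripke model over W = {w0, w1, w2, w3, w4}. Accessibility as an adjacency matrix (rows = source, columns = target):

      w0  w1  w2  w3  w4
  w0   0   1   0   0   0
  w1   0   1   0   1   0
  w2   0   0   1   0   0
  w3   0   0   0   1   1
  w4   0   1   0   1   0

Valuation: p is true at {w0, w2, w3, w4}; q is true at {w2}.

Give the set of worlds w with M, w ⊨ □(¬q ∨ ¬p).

{w0, w1, w3, w4}

w0: successors {w1}; ¬q ∨ ¬p there: w1:T. ✓
w1: successors {w1, w3}; ¬q ∨ ¬p there: w1:T, w3:T. ✓
w2: successors {w2}; ¬q ∨ ¬p there: w2:F. ✗
w3: successors {w3, w4}; ¬q ∨ ¬p there: w3:T, w4:T. ✓
w4: successors {w1, w3}; ¬q ∨ ¬p there: w1:T, w3:T. ✓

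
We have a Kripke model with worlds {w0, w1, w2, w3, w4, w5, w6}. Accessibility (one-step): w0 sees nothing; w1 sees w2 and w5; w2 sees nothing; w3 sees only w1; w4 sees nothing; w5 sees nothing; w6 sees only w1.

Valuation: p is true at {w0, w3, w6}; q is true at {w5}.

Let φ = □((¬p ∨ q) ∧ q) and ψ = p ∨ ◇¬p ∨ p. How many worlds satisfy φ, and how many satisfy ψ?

For □((¬p ∨ q) ∧ q):
w0: no successors, so □((¬p ∨ q) ∧ q) holds vacuously. ✓
w1: successors {w2, w5}; (¬p ∨ q) ∧ q there: w2:F, w5:T. ✗
w2: no successors, so □((¬p ∨ q) ∧ q) holds vacuously. ✓
w3: successors {w1}; (¬p ∨ q) ∧ q there: w1:F. ✗
w4: no successors, so □((¬p ∨ q) ∧ q) holds vacuously. ✓
w5: no successors, so □((¬p ∨ q) ∧ q) holds vacuously. ✓
w6: successors {w1}; (¬p ∨ q) ∧ q there: w1:F. ✗
— 4 worlds.
For p ∨ ◇¬p ∨ p:
w0: p is T, ◇¬p ∨ p is T. ✓
w1: p is F, ◇¬p ∨ p is T. ✓
w2: p is F, ◇¬p ∨ p is F. ✗
w3: p is T, ◇¬p ∨ p is T. ✓
w4: p is F, ◇¬p ∨ p is F. ✗
w5: p is F, ◇¬p ∨ p is F. ✗
w6: p is T, ◇¬p ∨ p is T. ✓
— 4 worlds.

4 and 4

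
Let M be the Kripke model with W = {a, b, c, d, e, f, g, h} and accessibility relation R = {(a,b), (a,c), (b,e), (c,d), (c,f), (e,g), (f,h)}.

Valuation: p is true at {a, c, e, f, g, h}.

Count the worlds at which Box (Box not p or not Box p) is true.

5

a: successors {b, c}; Box not p or not Box p there: b:F, c:T. ✗
b: successors {e}; Box not p or not Box p there: e:F. ✗
c: successors {d, f}; Box not p or not Box p there: d:T, f:F. ✗
d: no successors, so Box (Box not p or not Box p) holds vacuously. ✓
e: successors {g}; Box not p or not Box p there: g:T. ✓
f: successors {h}; Box not p or not Box p there: h:T. ✓
g: no successors, so Box (Box not p or not Box p) holds vacuously. ✓
h: no successors, so Box (Box not p or not Box p) holds vacuously. ✓
Satisfying worlds: {d, e, f, g, h}.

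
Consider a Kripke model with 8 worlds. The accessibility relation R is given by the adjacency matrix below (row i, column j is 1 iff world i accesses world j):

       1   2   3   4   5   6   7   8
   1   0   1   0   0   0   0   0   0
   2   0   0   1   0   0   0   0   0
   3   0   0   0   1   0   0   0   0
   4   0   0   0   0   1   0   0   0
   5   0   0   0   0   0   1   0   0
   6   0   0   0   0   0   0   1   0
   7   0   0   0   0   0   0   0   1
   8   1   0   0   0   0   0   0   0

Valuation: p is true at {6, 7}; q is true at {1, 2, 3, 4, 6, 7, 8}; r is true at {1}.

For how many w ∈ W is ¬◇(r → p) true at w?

1

1: ◇(r → p) is T. ✗
2: ◇(r → p) is T. ✗
3: ◇(r → p) is T. ✗
4: ◇(r → p) is T. ✗
5: ◇(r → p) is T. ✗
6: ◇(r → p) is T. ✗
7: ◇(r → p) is T. ✗
8: ◇(r → p) is F. ✓
Satisfying worlds: {8}.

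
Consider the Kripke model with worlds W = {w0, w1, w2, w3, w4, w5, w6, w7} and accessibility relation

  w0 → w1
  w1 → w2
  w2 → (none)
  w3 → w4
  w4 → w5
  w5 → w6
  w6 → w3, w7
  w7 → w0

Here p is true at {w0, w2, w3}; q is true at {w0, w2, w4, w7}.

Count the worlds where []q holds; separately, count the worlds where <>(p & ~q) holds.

4 and 1

For []q:
w0: successors {w1}; q there: w1:F. ✗
w1: successors {w2}; q there: w2:T. ✓
w2: no successors, so []q holds vacuously. ✓
w3: successors {w4}; q there: w4:T. ✓
w4: successors {w5}; q there: w5:F. ✗
w5: successors {w6}; q there: w6:F. ✗
w6: successors {w3, w7}; q there: w3:F, w7:T. ✗
w7: successors {w0}; q there: w0:T. ✓
— 4 worlds.
For <>(p & ~q):
w0: successors {w1}; p & ~q there: w1:F. ✗
w1: successors {w2}; p & ~q there: w2:F. ✗
w2: no successors, so <>(p & ~q) fails. ✗
w3: successors {w4}; p & ~q there: w4:F. ✗
w4: successors {w5}; p & ~q there: w5:F. ✗
w5: successors {w6}; p & ~q there: w6:F. ✗
w6: successors {w3, w7}; p & ~q there: w3:T, w7:F. ✓
w7: successors {w0}; p & ~q there: w0:F. ✗
— 1 world.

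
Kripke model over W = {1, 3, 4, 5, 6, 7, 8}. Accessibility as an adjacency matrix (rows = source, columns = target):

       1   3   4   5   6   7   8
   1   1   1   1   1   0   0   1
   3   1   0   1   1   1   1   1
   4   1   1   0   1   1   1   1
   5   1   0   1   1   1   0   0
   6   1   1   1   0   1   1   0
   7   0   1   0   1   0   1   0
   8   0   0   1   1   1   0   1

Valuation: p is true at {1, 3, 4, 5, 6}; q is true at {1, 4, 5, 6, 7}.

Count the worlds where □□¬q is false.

1: successors {1, 3, 4, 5, 8}; □¬q there: 1:F, 3:F, 4:F, 5:F, 8:F. ✗
3: successors {1, 4, 5, 6, 7, 8}; □¬q there: 1:F, 4:F, 5:F, 6:F, 7:F, 8:F. ✗
4: successors {1, 3, 5, 6, 7, 8}; □¬q there: 1:F, 3:F, 5:F, 6:F, 7:F, 8:F. ✗
5: successors {1, 4, 5, 6}; □¬q there: 1:F, 4:F, 5:F, 6:F. ✗
6: successors {1, 3, 4, 6, 7}; □¬q there: 1:F, 3:F, 4:F, 6:F, 7:F. ✗
7: successors {3, 5, 7}; □¬q there: 3:F, 5:F, 7:F. ✗
8: successors {4, 5, 6, 8}; □¬q there: 4:F, 5:F, 6:F, 8:F. ✗
Satisfying worlds: ∅.
So □□¬q fails at the other 7 worlds.

7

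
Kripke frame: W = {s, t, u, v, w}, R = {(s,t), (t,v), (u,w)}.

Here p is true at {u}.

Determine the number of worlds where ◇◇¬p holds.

s: successors {t}; ◇¬p there: t:T. ✓
t: successors {v}; ◇¬p there: v:F. ✗
u: successors {w}; ◇¬p there: w:F. ✗
v: no successors, so ◇◇¬p fails. ✗
w: no successors, so ◇◇¬p fails. ✗
Satisfying worlds: {s}.

1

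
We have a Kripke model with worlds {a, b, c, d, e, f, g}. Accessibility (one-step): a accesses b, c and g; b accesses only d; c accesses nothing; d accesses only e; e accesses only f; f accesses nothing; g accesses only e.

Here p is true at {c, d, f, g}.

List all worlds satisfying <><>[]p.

a: successors {b, c, g}; <>[]p there: b:F, c:F, g:T. ✓
b: successors {d}; <>[]p there: d:T. ✓
c: no successors, so <><>[]p fails. ✗
d: successors {e}; <>[]p there: e:T. ✓
e: successors {f}; <>[]p there: f:F. ✗
f: no successors, so <><>[]p fails. ✗
g: successors {e}; <>[]p there: e:T. ✓

{a, b, d, g}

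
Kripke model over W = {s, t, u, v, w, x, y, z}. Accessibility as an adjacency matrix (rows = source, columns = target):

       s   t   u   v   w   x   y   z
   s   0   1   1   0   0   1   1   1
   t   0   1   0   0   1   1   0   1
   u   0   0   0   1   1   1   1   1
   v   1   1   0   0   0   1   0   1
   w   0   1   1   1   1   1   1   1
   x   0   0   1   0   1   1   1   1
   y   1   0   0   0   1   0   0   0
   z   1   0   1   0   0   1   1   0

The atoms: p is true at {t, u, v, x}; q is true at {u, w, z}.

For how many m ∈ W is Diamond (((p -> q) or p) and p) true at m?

7

s: successors {t, u, x, y, z}; ((p -> q) or p) and p there: t:T, u:T, x:T, y:F, z:F. ✓
t: successors {t, w, x, z}; ((p -> q) or p) and p there: t:T, w:F, x:T, z:F. ✓
u: successors {v, w, x, y, z}; ((p -> q) or p) and p there: v:T, w:F, x:T, y:F, z:F. ✓
v: successors {s, t, x, z}; ((p -> q) or p) and p there: s:F, t:T, x:T, z:F. ✓
w: successors {t, u, v, w, x, y, z}; ((p -> q) or p) and p there: t:T, u:T, v:T, w:F, x:T, y:F, z:F. ✓
x: successors {u, w, x, y, z}; ((p -> q) or p) and p there: u:T, w:F, x:T, y:F, z:F. ✓
y: successors {s, w}; ((p -> q) or p) and p there: s:F, w:F. ✗
z: successors {s, u, x, y}; ((p -> q) or p) and p there: s:F, u:T, x:T, y:F. ✓
Satisfying worlds: {s, t, u, v, w, x, z}.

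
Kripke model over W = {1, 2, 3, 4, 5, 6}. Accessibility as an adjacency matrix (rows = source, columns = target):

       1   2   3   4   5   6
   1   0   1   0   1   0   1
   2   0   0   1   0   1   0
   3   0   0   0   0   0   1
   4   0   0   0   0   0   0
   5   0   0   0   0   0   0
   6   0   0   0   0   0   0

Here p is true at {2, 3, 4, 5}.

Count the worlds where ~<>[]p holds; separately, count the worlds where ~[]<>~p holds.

For ~<>[]p:
1: <>[]p is T. ✗
2: <>[]p is T. ✗
3: <>[]p is T. ✗
4: <>[]p is F. ✓
5: <>[]p is F. ✓
6: <>[]p is F. ✓
— 3 worlds.
For ~[]<>~p:
1: []<>~p is F. ✓
2: []<>~p is F. ✓
3: []<>~p is F. ✓
4: []<>~p is T. ✗
5: []<>~p is T. ✗
6: []<>~p is T. ✗
— 3 worlds.

3 and 3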